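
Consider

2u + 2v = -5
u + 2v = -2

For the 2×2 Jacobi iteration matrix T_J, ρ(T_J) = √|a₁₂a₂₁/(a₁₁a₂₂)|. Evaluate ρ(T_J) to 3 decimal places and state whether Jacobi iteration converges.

0.707

a₁₂a₂₁/(a₁₁a₂₂) = (2)·(1) / ((2)·(2)) = 0.500000
ρ = √|0.500000| = √0.500000 = 0.707
ρ < 1, so Jacobi converges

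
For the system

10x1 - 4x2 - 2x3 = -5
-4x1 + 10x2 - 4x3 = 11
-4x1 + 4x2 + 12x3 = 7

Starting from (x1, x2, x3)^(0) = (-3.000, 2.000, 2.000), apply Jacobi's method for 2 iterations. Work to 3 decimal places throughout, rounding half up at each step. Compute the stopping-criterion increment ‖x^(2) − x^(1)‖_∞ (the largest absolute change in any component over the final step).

Iteration 1:
  x1 = (-5 - (-4)·2.000 - (-2)·2.000) / (10) = 0.700
  x2 = (11 - (-4)·-3.000 - (-4)·2.000) / (10) = 0.700
  x3 = (7 - (-4)·-3.000 - (4)·2.000) / (12) = -1.083
Iteration 2:
  x1 = (-5 - (-4)·0.700 - (-2)·-1.083) / (10) = -0.437
  x2 = (11 - (-4)·0.700 - (-4)·-1.083) / (10) = 0.947
  x3 = (7 - (-4)·0.700 - (4)·0.700) / (12) = 0.583
Change: (-1.137, 0.247, 1.666) → max |·| = 1.666

1.666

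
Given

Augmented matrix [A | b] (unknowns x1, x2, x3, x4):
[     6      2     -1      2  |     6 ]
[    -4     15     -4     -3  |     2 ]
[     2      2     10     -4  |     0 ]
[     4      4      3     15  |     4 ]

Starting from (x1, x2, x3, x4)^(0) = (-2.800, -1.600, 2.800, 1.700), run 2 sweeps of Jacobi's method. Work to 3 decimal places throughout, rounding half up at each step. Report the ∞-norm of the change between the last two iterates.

Iteration 1:
  x1 = (6 - (2)·-1.600 - (-1)·2.800 - (2)·1.700) / (6) = 1.433
  x2 = (2 - (-4)·-2.800 - (-4)·2.800 - (-3)·1.700) / (15) = 0.473
  x3 = (0 - (2)·-2.800 - (2)·-1.600 - (-4)·1.700) / (10) = 1.560
  x4 = (4 - (4)·-2.800 - (4)·-1.600 - (3)·2.800) / (15) = 0.880
Iteration 2:
  x1 = (6 - (2)·0.473 - (-1)·1.560 - (2)·0.880) / (6) = 0.809
  x2 = (2 - (-4)·1.433 - (-4)·1.560 - (-3)·0.880) / (15) = 1.107
  x3 = (0 - (2)·1.433 - (2)·0.473 - (-4)·0.880) / (10) = -0.029
  x4 = (4 - (4)·1.433 - (4)·0.473 - (3)·1.560) / (15) = -0.554
Change: (-0.624, 0.634, -1.589, -1.434) → max |·| = 1.589

1.589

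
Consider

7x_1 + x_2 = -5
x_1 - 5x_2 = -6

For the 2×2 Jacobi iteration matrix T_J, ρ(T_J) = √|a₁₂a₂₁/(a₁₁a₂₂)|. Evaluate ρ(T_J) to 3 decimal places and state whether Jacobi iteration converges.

0.169

a₁₂a₂₁/(a₁₁a₂₂) = (1)·(1) / ((7)·(-5)) = -0.028571
ρ = √|-0.028571| = √0.028571 = 0.169
ρ < 1, so Jacobi converges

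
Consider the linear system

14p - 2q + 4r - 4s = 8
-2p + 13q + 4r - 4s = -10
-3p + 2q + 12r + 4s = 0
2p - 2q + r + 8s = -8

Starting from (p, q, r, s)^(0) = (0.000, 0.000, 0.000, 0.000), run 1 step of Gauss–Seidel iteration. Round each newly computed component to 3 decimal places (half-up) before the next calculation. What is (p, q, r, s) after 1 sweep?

(0.571, -0.681, 0.256, -1.345)

Iteration 1:
  p = (8 - (-2)·0.000 - (4)·0.000 - (-4)·0.000) / (14) = 0.571
  q = (-10 - (-2)·0.571 - (4)·0.000 - (-4)·0.000) / (13) = -0.681
  r = (0 - (-3)·0.571 - (2)·-0.681 - (4)·0.000) / (12) = 0.256
  s = (-8 - (2)·0.571 - (-2)·-0.681 - (1)·0.256) / (8) = -1.345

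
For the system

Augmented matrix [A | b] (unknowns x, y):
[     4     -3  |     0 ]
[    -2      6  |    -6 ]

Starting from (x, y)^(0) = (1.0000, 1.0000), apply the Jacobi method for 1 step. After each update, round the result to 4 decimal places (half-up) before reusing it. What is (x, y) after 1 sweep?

Iteration 1:
  x = (0 - (-3)·1.0000) / (4) = 0.7500
  y = (-6 - (-2)·1.0000) / (6) = -0.6667

(0.7500, -0.6667)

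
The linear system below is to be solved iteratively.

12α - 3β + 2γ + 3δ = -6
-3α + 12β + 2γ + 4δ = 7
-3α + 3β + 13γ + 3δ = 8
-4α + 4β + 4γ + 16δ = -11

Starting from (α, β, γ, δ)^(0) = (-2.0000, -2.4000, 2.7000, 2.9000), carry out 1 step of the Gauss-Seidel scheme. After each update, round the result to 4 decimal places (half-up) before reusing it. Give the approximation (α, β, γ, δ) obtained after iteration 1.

Iteration 1:
  α = (-6 - (-3)·-2.4000 - (2)·2.7000 - (3)·2.9000) / (12) = -2.2750
  β = (7 - (-3)·-2.2750 - (2)·2.7000 - (4)·2.9000) / (12) = -1.4021
  γ = (8 - (-3)·-2.2750 - (3)·-1.4021 - (3)·2.9000) / (13) = -0.2553
  δ = (-11 - (-4)·-2.2750 - (4)·-1.4021 - (4)·-0.2553) / (16) = -0.8419

(-2.2750, -1.4021, -0.2553, -0.8419)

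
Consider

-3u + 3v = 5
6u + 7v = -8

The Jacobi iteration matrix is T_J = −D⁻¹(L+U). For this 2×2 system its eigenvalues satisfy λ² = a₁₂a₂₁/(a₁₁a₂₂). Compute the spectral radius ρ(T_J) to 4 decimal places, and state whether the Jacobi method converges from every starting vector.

a₁₂a₂₁/(a₁₁a₂₂) = (3)·(6) / ((-3)·(7)) = -0.857143
ρ = √|-0.857143| = √0.857143 = 0.9258
ρ < 1, so Jacobi converges

0.9258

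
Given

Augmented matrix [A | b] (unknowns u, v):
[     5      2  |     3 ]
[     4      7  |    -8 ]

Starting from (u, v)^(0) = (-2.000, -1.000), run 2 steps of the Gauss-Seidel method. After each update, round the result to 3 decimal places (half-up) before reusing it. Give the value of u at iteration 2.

1.286

Iteration 1:
  u = (3 - (2)·-1.000) / (5) = 1.000
  v = (-8 - (4)·1.000) / (7) = -1.714
Iteration 2:
  u = (3 - (2)·-1.714) / (5) = 1.286
  v = (-8 - (4)·1.286) / (7) = -1.878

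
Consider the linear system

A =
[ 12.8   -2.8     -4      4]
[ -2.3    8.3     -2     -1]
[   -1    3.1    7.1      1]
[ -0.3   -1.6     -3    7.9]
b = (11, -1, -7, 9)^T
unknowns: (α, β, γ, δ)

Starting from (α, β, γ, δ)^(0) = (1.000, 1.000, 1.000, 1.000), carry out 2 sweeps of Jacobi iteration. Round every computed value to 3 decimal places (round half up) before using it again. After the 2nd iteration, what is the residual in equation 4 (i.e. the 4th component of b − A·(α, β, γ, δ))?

-0.741

Iteration 1:
  α = (11 - (-2.8)·1.000 - (-4)·1.000 - (4)·1.000) / (12.8) = 1.078
  β = (-1 - (-2.3)·1.000 - (-2)·1.000 - (-1)·1.000) / (8.3) = 0.518
  γ = (-7 - (-1)·1.000 - (3.1)·1.000 - (1)·1.000) / (7.1) = -1.423
  δ = (9 - (-0.3)·1.000 - (-1.6)·1.000 - (-3)·1.000) / (7.9) = 1.759
Iteration 2:
  α = (11 - (-2.8)·0.518 - (-4)·-1.423 - (4)·1.759) / (12.8) = -0.022
  β = (-1 - (-2.3)·1.078 - (-2)·-1.423 - (-1)·1.759) / (8.3) = 0.047
  γ = (-7 - (-1)·1.078 - (3.1)·0.518 - (1)·1.759) / (7.1) = -1.308
  δ = (9 - (-0.3)·1.078 - (-1.6)·0.518 - (-3)·-1.423) / (7.9) = 0.745
Residual b − A·x = (3.201, -3.312, 1.374, -0.741)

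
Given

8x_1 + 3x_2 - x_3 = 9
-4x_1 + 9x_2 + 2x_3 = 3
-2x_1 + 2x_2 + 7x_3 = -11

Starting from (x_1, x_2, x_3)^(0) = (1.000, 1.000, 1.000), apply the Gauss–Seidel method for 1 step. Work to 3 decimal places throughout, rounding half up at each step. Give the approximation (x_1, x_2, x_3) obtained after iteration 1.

Iteration 1:
  x_1 = (9 - (3)·1.000 - (-1)·1.000) / (8) = 0.875
  x_2 = (3 - (-4)·0.875 - (2)·1.000) / (9) = 0.500
  x_3 = (-11 - (-2)·0.875 - (2)·0.500) / (7) = -1.464

(0.875, 0.500, -1.464)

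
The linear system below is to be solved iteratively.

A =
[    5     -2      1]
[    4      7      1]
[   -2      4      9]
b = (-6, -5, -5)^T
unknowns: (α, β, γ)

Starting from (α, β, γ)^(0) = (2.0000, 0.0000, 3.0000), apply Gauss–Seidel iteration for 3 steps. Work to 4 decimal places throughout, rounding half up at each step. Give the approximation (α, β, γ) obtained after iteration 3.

(-1.0301, -0.0110, -0.7796)

Iteration 1:
  α = (-6 - (-2)·0.0000 - (1)·3.0000) / (5) = -1.8000
  β = (-5 - (4)·-1.8000 - (1)·3.0000) / (7) = -0.1143
  γ = (-5 - (-2)·-1.8000 - (4)·-0.1143) / (9) = -0.9048
Iteration 2:
  α = (-6 - (-2)·-0.1143 - (1)·-0.9048) / (5) = -1.0648
  β = (-5 - (4)·-1.0648 - (1)·-0.9048) / (7) = 0.0234
  γ = (-5 - (-2)·-1.0648 - (4)·0.0234) / (9) = -0.8026
Iteration 3:
  α = (-6 - (-2)·0.0234 - (1)·-0.8026) / (5) = -1.0301
  β = (-5 - (4)·-1.0301 - (1)·-0.8026) / (7) = -0.0110
  γ = (-5 - (-2)·-1.0301 - (4)·-0.0110) / (9) = -0.7796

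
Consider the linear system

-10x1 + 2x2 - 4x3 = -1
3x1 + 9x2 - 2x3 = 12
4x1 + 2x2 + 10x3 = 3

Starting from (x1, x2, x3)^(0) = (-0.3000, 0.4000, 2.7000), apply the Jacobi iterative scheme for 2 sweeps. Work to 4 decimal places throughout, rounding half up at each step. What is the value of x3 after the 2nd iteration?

0.2533

Iteration 1:
  x1 = (-1 - (2)·0.4000 - (-4)·2.7000) / (-10) = -0.9000
  x2 = (12 - (3)·-0.3000 - (-2)·2.7000) / (9) = 2.0333
  x3 = (3 - (4)·-0.3000 - (2)·0.4000) / (10) = 0.3400
Iteration 2:
  x1 = (-1 - (2)·2.0333 - (-4)·0.3400) / (-10) = 0.3707
  x2 = (12 - (3)·-0.9000 - (-2)·0.3400) / (9) = 1.7089
  x3 = (3 - (4)·-0.9000 - (2)·2.0333) / (10) = 0.2533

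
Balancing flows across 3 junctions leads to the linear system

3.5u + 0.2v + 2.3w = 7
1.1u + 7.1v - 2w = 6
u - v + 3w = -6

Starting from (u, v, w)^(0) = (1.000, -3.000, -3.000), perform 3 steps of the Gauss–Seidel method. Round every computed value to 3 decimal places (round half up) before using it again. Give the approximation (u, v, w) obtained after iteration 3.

Iteration 1:
  u = (7 - (0.2)·-3.000 - (2.3)·-3.000) / (3.5) = 4.143
  v = (6 - (1.1)·4.143 - (-2)·-3.000) / (7.1) = -0.642
  w = (-6 - (1)·4.143 - (-1)·-0.642) / (3) = -3.595
Iteration 2:
  u = (7 - (0.2)·-0.642 - (2.3)·-3.595) / (3.5) = 4.399
  v = (6 - (1.1)·4.399 - (-2)·-3.595) / (7.1) = -0.849
  w = (-6 - (1)·4.399 - (-1)·-0.849) / (3) = -3.749
Iteration 3:
  u = (7 - (0.2)·-0.849 - (2.3)·-3.749) / (3.5) = 4.512
  v = (6 - (1.1)·4.512 - (-2)·-3.749) / (7.1) = -0.910
  w = (-6 - (1)·4.512 - (-1)·-0.910) / (3) = -3.807

(4.512, -0.910, -3.807)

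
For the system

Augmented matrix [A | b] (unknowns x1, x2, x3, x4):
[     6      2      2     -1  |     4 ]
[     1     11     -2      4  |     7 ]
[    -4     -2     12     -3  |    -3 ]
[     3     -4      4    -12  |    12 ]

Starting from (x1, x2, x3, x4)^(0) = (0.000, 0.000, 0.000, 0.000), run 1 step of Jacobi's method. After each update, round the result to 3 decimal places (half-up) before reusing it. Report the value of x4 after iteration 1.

Iteration 1:
  x1 = (4 - (2)·0.000 - (2)·0.000 - (-1)·0.000) / (6) = 0.667
  x2 = (7 - (1)·0.000 - (-2)·0.000 - (4)·0.000) / (11) = 0.636
  x3 = (-3 - (-4)·0.000 - (-2)·0.000 - (-3)·0.000) / (12) = -0.250
  x4 = (12 - (3)·0.000 - (-4)·0.000 - (4)·0.000) / (-12) = -1.000

-1.000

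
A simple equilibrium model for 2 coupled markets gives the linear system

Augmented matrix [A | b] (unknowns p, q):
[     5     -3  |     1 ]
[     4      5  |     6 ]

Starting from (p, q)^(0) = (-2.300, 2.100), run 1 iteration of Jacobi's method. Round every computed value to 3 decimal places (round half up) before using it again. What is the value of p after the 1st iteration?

Iteration 1:
  p = (1 - (-3)·2.100) / (5) = 1.460
  q = (6 - (4)·-2.300) / (5) = 3.040

1.460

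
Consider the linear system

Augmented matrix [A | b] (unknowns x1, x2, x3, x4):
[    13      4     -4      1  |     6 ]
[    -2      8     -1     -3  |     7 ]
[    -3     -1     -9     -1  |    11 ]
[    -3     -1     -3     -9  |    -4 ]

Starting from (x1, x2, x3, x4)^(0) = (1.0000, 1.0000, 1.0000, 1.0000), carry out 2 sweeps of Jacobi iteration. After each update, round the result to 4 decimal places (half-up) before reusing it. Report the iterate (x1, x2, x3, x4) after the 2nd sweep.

Iteration 1:
  x1 = (6 - (4)·1.0000 - (-4)·1.0000 - (1)·1.0000) / (13) = 0.3846
  x2 = (7 - (-2)·1.0000 - (-1)·1.0000 - (-3)·1.0000) / (8) = 1.6250
  x3 = (11 - (-3)·1.0000 - (-1)·1.0000 - (-1)·1.0000) / (-9) = -1.7778
  x4 = (-4 - (-3)·1.0000 - (-1)·1.0000 - (-3)·1.0000) / (-9) = -0.3333
Iteration 2:
  x1 = (6 - (4)·1.6250 - (-4)·-1.7778 - (1)·-0.3333) / (13) = -0.5598
  x2 = (7 - (-2)·0.3846 - (-1)·-1.7778 - (-3)·-0.3333) / (8) = 0.6239
  x3 = (11 - (-3)·0.3846 - (-1)·1.6250 - (-1)·-0.3333) / (-9) = -1.4939
  x4 = (-4 - (-3)·0.3846 - (-1)·1.6250 - (-3)·-1.7778) / (-9) = 0.7283

(-0.5598, 0.6239, -1.4939, 0.7283)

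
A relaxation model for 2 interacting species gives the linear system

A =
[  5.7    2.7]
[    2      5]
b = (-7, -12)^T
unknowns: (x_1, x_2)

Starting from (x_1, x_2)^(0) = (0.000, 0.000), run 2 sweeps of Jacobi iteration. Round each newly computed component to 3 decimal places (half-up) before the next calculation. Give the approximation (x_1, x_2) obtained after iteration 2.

(-0.091, -1.909)

Iteration 1:
  x_1 = (-7 - (2.7)·0.000) / (5.7) = -1.228
  x_2 = (-12 - (2)·0.000) / (5) = -2.400
Iteration 2:
  x_1 = (-7 - (2.7)·-2.400) / (5.7) = -0.091
  x_2 = (-12 - (2)·-1.228) / (5) = -1.909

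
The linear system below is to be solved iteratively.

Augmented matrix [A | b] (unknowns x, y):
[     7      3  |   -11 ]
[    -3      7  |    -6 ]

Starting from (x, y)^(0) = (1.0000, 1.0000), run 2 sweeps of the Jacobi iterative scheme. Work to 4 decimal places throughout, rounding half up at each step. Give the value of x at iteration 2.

-1.3877

Iteration 1:
  x = (-11 - (3)·1.0000) / (7) = -2.0000
  y = (-6 - (-3)·1.0000) / (7) = -0.4286
Iteration 2:
  x = (-11 - (3)·-0.4286) / (7) = -1.3877
  y = (-6 - (-3)·-2.0000) / (7) = -1.7143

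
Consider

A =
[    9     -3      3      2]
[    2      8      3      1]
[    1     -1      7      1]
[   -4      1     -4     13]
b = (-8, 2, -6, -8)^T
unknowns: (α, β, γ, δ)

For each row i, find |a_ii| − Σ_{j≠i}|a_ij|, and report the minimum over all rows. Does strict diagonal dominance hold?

1

row 1: |9| − (3+3+2) = 1
row 2: |8| − (2+3+1) = 2
row 3: |7| − (1+1+1) = 4
row 4: |13| − (4+1+4) = 4
minimum over rows = 1 → strictly diagonally dominant (convergence guaranteed)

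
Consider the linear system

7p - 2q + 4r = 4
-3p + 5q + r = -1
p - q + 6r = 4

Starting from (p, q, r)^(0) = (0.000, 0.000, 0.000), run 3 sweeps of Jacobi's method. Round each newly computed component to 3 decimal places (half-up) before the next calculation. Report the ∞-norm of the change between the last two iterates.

0.237

Iteration 1:
  p = (4 - (-2)·0.000 - (4)·0.000) / (7) = 0.571
  q = (-1 - (-3)·0.000 - (1)·0.000) / (5) = -0.200
  r = (4 - (1)·0.000 - (-1)·0.000) / (6) = 0.667
Iteration 2:
  p = (4 - (-2)·-0.200 - (4)·0.667) / (7) = 0.133
  q = (-1 - (-3)·0.571 - (1)·0.667) / (5) = 0.009
  r = (4 - (1)·0.571 - (-1)·-0.200) / (6) = 0.538
Iteration 3:
  p = (4 - (-2)·0.009 - (4)·0.538) / (7) = 0.267
  q = (-1 - (-3)·0.133 - (1)·0.538) / (5) = -0.228
  r = (4 - (1)·0.133 - (-1)·0.009) / (6) = 0.646
Change: (0.134, -0.237, 0.108) → max |·| = 0.237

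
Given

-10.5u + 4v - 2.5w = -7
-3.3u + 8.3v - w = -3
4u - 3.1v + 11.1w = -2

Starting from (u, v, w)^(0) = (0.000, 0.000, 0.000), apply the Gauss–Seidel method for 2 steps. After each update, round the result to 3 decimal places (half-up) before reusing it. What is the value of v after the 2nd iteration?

-0.122

Iteration 1:
  u = (-7 - (4)·0.000 - (-2.5)·0.000) / (-10.5) = 0.667
  v = (-3 - (-3.3)·0.667 - (-1)·0.000) / (8.3) = -0.096
  w = (-2 - (4)·0.667 - (-3.1)·-0.096) / (11.1) = -0.447
Iteration 2:
  u = (-7 - (4)·-0.096 - (-2.5)·-0.447) / (-10.5) = 0.737
  v = (-3 - (-3.3)·0.737 - (-1)·-0.447) / (8.3) = -0.122
  w = (-2 - (4)·0.737 - (-3.1)·-0.122) / (11.1) = -0.480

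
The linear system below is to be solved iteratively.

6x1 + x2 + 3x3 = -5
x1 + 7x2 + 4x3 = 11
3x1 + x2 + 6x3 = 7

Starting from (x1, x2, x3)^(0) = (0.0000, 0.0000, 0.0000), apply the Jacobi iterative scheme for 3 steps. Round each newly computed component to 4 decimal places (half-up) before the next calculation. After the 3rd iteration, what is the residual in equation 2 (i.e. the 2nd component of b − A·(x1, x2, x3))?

-2.0692

Iteration 1:
  x1 = (-5 - (1)·0.0000 - (3)·0.0000) / (6) = -0.8333
  x2 = (11 - (1)·0.0000 - (4)·0.0000) / (7) = 1.5714
  x3 = (7 - (3)·0.0000 - (1)·0.0000) / (6) = 1.1667
Iteration 2:
  x1 = (-5 - (1)·1.5714 - (3)·1.1667) / (6) = -1.6786
  x2 = (11 - (1)·-0.8333 - (4)·1.1667) / (7) = 1.0238
  x3 = (7 - (3)·-0.8333 - (1)·1.5714) / (6) = 1.3214
Iteration 3:
  x1 = (-5 - (1)·1.0238 - (3)·1.3214) / (6) = -1.6647
  x2 = (11 - (1)·-1.6786 - (4)·1.3214) / (7) = 1.0561
  x3 = (7 - (3)·-1.6786 - (1)·1.0238) / (6) = 1.8353
Residual b − A·x = (-1.5738, -2.0692, -0.0738)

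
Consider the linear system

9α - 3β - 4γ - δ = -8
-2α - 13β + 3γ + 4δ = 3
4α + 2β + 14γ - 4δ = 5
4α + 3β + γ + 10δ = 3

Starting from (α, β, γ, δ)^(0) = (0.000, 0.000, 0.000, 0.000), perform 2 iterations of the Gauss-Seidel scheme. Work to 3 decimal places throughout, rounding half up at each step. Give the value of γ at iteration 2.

0.671

Iteration 1:
  α = (-8 - (-3)·0.000 - (-4)·0.000 - (-1)·0.000) / (9) = -0.889
  β = (3 - (-2)·-0.889 - (3)·0.000 - (4)·0.000) / (-13) = -0.094
  γ = (5 - (4)·-0.889 - (2)·-0.094 - (-4)·0.000) / (14) = 0.625
  δ = (3 - (4)·-0.889 - (3)·-0.094 - (1)·0.625) / (10) = 0.621
Iteration 2:
  α = (-8 - (-3)·-0.094 - (-4)·0.625 - (-1)·0.621) / (9) = -0.573
  β = (3 - (-2)·-0.573 - (3)·0.625 - (4)·0.621) / (-13) = 0.193
  γ = (5 - (4)·-0.573 - (2)·0.193 - (-4)·0.621) / (14) = 0.671
  δ = (3 - (4)·-0.573 - (3)·0.193 - (1)·0.671) / (10) = 0.404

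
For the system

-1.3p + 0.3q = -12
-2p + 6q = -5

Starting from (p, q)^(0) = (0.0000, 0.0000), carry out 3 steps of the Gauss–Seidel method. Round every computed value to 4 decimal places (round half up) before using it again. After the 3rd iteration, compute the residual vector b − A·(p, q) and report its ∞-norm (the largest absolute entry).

Iteration 1:
  p = (-12 - (0.3)·0.0000) / (-1.3) = 9.2308
  q = (-5 - (-2)·9.2308) / (6) = 2.2436
Iteration 2:
  p = (-12 - (0.3)·2.2436) / (-1.3) = 9.7485
  q = (-5 - (-2)·9.7485) / (6) = 2.4162
Iteration 3:
  p = (-12 - (0.3)·2.4162) / (-1.3) = 9.7884
  q = (-5 - (-2)·9.7884) / (6) = 2.4295
Residual b − A·x = (-0.0039, -0.0002); ∞-norm = 0.0039

0.0039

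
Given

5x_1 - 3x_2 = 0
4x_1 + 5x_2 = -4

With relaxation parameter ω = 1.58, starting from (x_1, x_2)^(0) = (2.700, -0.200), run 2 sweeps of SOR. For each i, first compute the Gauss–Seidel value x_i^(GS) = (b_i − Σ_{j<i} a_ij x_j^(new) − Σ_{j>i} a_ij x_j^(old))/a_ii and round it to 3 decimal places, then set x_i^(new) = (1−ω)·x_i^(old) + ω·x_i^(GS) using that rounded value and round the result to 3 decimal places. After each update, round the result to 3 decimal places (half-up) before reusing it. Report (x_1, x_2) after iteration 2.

Iteration 1:
  x_1: GS value = (0 - (-3)·-0.200) / (5) = -0.120;  x_1 ← (1−ω)·2.700 + ω·-0.120 = -1.756
  x_2: GS value = (-4 - (4)·-1.756) / (5) = 0.605;  x_2 ← (1−ω)·-0.200 + ω·0.605 = 1.072
Iteration 2:
  x_1: GS value = (0 - (-3)·1.072) / (5) = 0.643;  x_1 ← (1−ω)·-1.756 + ω·0.643 = 2.034
  x_2: GS value = (-4 - (4)·2.034) / (5) = -2.427;  x_2 ← (1−ω)·1.072 + ω·-2.427 = -4.456

(2.034, -4.456)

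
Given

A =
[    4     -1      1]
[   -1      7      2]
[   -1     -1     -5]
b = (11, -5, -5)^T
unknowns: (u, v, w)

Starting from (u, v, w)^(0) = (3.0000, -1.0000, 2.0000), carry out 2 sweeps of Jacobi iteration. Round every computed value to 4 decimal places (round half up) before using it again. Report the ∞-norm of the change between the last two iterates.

Iteration 1:
  u = (11 - (-1)·-1.0000 - (1)·2.0000) / (4) = 2.0000
  v = (-5 - (-1)·3.0000 - (2)·2.0000) / (7) = -0.8571
  w = (-5 - (-1)·3.0000 - (-1)·-1.0000) / (-5) = 0.6000
Iteration 2:
  u = (11 - (-1)·-0.8571 - (1)·0.6000) / (4) = 2.3857
  v = (-5 - (-1)·2.0000 - (2)·0.6000) / (7) = -0.6000
  w = (-5 - (-1)·2.0000 - (-1)·-0.8571) / (-5) = 0.7714
Change: (0.3857, 0.2571, 0.1714) → max |·| = 0.3857

0.3857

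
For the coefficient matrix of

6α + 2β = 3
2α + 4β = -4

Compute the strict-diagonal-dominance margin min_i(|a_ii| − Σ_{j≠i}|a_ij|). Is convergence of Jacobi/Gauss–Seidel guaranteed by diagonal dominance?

2

row 1: |6| − (2) = 4
row 2: |4| − (2) = 2
minimum over rows = 2 → strictly diagonally dominant (convergence guaranteed)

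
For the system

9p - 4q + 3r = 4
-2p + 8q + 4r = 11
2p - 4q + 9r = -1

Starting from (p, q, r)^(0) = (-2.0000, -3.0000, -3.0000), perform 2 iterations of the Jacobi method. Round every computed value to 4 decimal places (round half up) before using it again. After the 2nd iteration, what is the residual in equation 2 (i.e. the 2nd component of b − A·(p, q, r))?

Iteration 1:
  p = (4 - (-4)·-3.0000 - (3)·-3.0000) / (9) = 0.1111
  q = (11 - (-2)·-2.0000 - (4)·-3.0000) / (8) = 2.3750
  r = (-1 - (2)·-2.0000 - (-4)·-3.0000) / (9) = -1.0000
Iteration 2:
  p = (4 - (-4)·2.3750 - (3)·-1.0000) / (9) = 1.8333
  q = (11 - (-2)·0.1111 - (4)·-1.0000) / (8) = 1.9028
  r = (-1 - (2)·0.1111 - (-4)·2.3750) / (9) = 0.9198
Residual b − A·x = (-7.6479, -4.2350, -5.3336)

-4.2350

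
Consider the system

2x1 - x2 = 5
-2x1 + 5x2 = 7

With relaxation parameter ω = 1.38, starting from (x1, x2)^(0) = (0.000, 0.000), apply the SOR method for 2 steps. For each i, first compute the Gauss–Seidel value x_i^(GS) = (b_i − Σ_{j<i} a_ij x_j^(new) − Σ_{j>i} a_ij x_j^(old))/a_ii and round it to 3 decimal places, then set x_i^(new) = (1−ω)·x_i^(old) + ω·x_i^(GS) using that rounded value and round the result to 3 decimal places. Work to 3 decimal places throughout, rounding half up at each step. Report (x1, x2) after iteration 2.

(4.786, 3.116)

Iteration 1:
  x1: GS value = (5 - (-1)·0.000) / (2) = 2.500;  x1 ← (1−ω)·0.000 + ω·2.500 = 3.450
  x2: GS value = (7 - (-2)·3.450) / (5) = 2.780;  x2 ← (1−ω)·0.000 + ω·2.780 = 3.836
Iteration 2:
  x1: GS value = (5 - (-1)·3.836) / (2) = 4.418;  x1 ← (1−ω)·3.450 + ω·4.418 = 4.786
  x2: GS value = (7 - (-2)·4.786) / (5) = 3.314;  x2 ← (1−ω)·3.836 + ω·3.314 = 3.116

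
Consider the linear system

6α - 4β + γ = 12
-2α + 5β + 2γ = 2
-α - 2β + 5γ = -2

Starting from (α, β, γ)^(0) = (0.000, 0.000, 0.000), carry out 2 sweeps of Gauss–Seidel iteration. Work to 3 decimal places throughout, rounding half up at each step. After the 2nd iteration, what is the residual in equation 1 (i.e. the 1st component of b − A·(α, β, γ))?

Iteration 1:
  α = (12 - (-4)·0.000 - (1)·0.000) / (6) = 2.000
  β = (2 - (-2)·2.000 - (2)·0.000) / (5) = 1.200
  γ = (-2 - (-1)·2.000 - (-2)·1.200) / (5) = 0.480
Iteration 2:
  α = (12 - (-4)·1.200 - (1)·0.480) / (6) = 2.720
  β = (2 - (-2)·2.720 - (2)·0.480) / (5) = 1.296
  γ = (-2 - (-1)·2.720 - (-2)·1.296) / (5) = 0.662
Residual b − A·x = (0.202, -0.364, 0.002)

0.202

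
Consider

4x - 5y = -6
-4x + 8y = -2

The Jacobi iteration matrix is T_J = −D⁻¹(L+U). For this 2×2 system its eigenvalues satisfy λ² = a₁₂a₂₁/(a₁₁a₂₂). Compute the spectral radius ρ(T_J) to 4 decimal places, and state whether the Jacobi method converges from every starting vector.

a₁₂a₂₁/(a₁₁a₂₂) = (-5)·(-4) / ((4)·(8)) = 0.625000
ρ = √|0.625000| = √0.625000 = 0.7906
ρ < 1, so Jacobi converges

0.7906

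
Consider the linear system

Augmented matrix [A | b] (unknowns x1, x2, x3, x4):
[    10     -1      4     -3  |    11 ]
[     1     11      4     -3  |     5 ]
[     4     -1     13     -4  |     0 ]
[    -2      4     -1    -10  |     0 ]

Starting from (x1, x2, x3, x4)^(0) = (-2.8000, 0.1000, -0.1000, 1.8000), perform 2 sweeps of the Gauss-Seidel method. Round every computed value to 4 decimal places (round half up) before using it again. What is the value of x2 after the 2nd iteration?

0.3110

Iteration 1:
  x1 = (11 - (-1)·0.1000 - (4)·-0.1000 - (-3)·1.8000) / (10) = 1.6900
  x2 = (5 - (1)·1.6900 - (4)·-0.1000 - (-3)·1.8000) / (11) = 0.8282
  x3 = (0 - (4)·1.6900 - (-1)·0.8282 - (-4)·1.8000) / (13) = 0.0976
  x4 = (0 - (-2)·1.6900 - (4)·0.8282 - (-1)·0.0976) / (-10) = -0.0165
Iteration 2:
  x1 = (11 - (-1)·0.8282 - (4)·0.0976 - (-3)·-0.0165) / (10) = 1.1388
  x2 = (5 - (1)·1.1388 - (4)·0.0976 - (-3)·-0.0165) / (11) = 0.3110
  x3 = (0 - (4)·1.1388 - (-1)·0.3110 - (-4)·-0.0165) / (13) = -0.3316
  x4 = (0 - (-2)·1.1388 - (4)·0.3110 - (-1)·-0.3316) / (-10) = -0.0702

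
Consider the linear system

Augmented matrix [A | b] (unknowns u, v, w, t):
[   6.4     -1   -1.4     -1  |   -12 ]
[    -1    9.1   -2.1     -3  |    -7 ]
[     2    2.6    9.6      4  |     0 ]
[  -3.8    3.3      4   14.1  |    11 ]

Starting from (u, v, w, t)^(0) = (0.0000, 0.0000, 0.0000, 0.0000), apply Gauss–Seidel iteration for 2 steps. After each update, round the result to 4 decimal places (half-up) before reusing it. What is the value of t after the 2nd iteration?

0.3272

Iteration 1:
  u = (-12 - (-1)·0.0000 - (-1.4)·0.0000 - (-1)·0.0000) / (6.4) = -1.8750
  v = (-7 - (-1)·-1.8750 - (-2.1)·0.0000 - (-3)·0.0000) / (9.1) = -0.9753
  w = (0 - (2)·-1.8750 - (2.6)·-0.9753 - (4)·0.0000) / (9.6) = 0.6548
  t = (11 - (-3.8)·-1.8750 - (3.3)·-0.9753 - (4)·0.6548) / (14.1) = 0.3173
Iteration 2:
  u = (-12 - (-1)·-0.9753 - (-1.4)·0.6548 - (-1)·0.3173) / (6.4) = -1.8346
  v = (-7 - (-1)·-1.8346 - (-2.1)·0.6548 - (-3)·0.3173) / (9.1) = -0.7151
  w = (0 - (2)·-1.8346 - (2.6)·-0.7151 - (4)·0.3173) / (9.6) = 0.4437
  t = (11 - (-3.8)·-1.8346 - (3.3)·-0.7151 - (4)·0.4437) / (14.1) = 0.3272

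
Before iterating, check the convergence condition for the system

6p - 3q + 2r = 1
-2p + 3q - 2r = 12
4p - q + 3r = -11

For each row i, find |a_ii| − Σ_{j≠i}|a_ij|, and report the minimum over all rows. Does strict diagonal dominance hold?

-2

row 1: |6| − (3+2) = 1
row 2: |3| − (2+2) = -1
row 3: |3| − (4+1) = -2
minimum over rows = -2 → not strictly diagonally dominant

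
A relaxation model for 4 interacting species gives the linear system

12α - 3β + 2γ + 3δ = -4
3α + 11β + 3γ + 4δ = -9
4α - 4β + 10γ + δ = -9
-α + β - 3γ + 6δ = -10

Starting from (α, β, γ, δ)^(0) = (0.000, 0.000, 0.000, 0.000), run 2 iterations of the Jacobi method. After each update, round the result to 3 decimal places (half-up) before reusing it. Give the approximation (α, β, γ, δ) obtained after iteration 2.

Iteration 1:
  α = (-4 - (-3)·0.000 - (2)·0.000 - (3)·0.000) / (12) = -0.333
  β = (-9 - (3)·0.000 - (3)·0.000 - (4)·0.000) / (11) = -0.818
  γ = (-9 - (4)·0.000 - (-4)·0.000 - (1)·0.000) / (10) = -0.900
  δ = (-10 - (-1)·0.000 - (1)·0.000 - (-3)·0.000) / (6) = -1.667
Iteration 2:
  α = (-4 - (-3)·-0.818 - (2)·-0.900 - (3)·-1.667) / (12) = 0.029
  β = (-9 - (3)·-0.333 - (3)·-0.900 - (4)·-1.667) / (11) = 0.124
  γ = (-9 - (4)·-0.333 - (-4)·-0.818 - (1)·-1.667) / (10) = -0.927
  δ = (-10 - (-1)·-0.333 - (1)·-0.818 - (-3)·-0.900) / (6) = -2.036

(0.029, 0.124, -0.927, -2.036)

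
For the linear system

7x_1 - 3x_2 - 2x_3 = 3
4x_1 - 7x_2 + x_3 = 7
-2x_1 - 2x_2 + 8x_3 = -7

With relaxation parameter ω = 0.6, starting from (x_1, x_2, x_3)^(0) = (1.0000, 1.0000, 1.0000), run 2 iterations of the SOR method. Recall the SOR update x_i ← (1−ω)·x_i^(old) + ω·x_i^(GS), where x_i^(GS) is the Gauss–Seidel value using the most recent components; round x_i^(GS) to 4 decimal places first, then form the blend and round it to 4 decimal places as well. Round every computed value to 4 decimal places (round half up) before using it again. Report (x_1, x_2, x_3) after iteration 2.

(0.7709, -0.2260, -0.4127)

Iteration 1:
  x_1: GS value = (3 - (-3)·1.0000 - (-2)·1.0000) / (7) = 1.1429;  x_1 ← (1−ω)·1.0000 + ω·1.1429 = 1.0857
  x_2: GS value = (7 - (4)·1.0857 - (1)·1.0000) / (-7) = -0.2367;  x_2 ← (1−ω)·1.0000 + ω·-0.2367 = 0.2580
  x_3: GS value = (-7 - (-2)·1.0857 - (-2)·0.2580) / (8) = -0.5391;  x_3 ← (1−ω)·1.0000 + ω·-0.5391 = 0.0765
Iteration 2:
  x_1: GS value = (3 - (-3)·0.2580 - (-2)·0.0765) / (7) = 0.5610;  x_1 ← (1−ω)·1.0857 + ω·0.5610 = 0.7709
  x_2: GS value = (7 - (4)·0.7709 - (1)·0.0765) / (-7) = -0.5486;  x_2 ← (1−ω)·0.2580 + ω·-0.5486 = -0.2260
  x_3: GS value = (-7 - (-2)·0.7709 - (-2)·-0.2260) / (8) = -0.7388;  x_3 ← (1−ω)·0.0765 + ω·-0.7388 = -0.4127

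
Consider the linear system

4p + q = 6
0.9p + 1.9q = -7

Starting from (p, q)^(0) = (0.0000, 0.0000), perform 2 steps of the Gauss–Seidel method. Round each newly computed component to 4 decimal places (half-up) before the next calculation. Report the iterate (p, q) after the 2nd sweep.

Iteration 1:
  p = (6 - (1)·0.0000) / (4) = 1.5000
  q = (-7 - (0.9)·1.5000) / (1.9) = -4.3947
Iteration 2:
  p = (6 - (1)·-4.3947) / (4) = 2.5987
  q = (-7 - (0.9)·2.5987) / (1.9) = -4.9152

(2.5987, -4.9152)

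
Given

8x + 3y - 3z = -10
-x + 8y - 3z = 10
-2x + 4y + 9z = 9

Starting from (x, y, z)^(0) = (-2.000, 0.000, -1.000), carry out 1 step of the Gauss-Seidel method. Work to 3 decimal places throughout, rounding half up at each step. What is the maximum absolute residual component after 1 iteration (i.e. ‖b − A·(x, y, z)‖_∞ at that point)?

Iteration 1:
  x = (-10 - (3)·0.000 - (-3)·-1.000) / (8) = -1.625
  y = (10 - (-1)·-1.625 - (-3)·-1.000) / (8) = 0.672
  z = (9 - (-2)·-1.625 - (4)·0.672) / (9) = 0.340
Residual b − A·x = (2.004, 4.019, 0.002); ∞-norm = 4.019

4.019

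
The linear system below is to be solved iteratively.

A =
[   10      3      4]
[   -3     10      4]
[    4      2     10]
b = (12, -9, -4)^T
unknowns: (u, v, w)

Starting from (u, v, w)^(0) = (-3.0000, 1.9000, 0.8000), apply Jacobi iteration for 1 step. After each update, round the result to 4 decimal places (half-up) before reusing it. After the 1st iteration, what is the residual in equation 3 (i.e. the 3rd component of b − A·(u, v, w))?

-5.2000

Iteration 1:
  u = (12 - (3)·1.9000 - (4)·0.8000) / (10) = 0.3100
  v = (-9 - (-3)·-3.0000 - (4)·0.8000) / (10) = -2.1200
  w = (-4 - (4)·-3.0000 - (2)·1.9000) / (10) = 0.4200
Residual b − A·x = (13.5800, 11.4500, -5.2000)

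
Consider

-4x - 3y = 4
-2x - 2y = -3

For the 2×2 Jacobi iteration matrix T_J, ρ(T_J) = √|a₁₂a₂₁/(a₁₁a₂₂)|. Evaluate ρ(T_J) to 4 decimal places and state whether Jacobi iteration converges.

a₁₂a₂₁/(a₁₁a₂₂) = (-3)·(-2) / ((-4)·(-2)) = 0.750000
ρ = √|0.750000| = √0.750000 = 0.8660
ρ < 1, so Jacobi converges

0.8660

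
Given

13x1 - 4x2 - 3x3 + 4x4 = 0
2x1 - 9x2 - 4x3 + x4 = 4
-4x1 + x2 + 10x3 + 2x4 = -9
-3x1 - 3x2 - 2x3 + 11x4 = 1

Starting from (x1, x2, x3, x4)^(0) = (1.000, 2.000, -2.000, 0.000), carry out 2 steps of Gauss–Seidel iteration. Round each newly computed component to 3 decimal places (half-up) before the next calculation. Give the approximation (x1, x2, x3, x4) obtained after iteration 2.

Iteration 1:
  x1 = (0 - (-4)·2.000 - (-3)·-2.000 - (4)·0.000) / (13) = 0.154
  x2 = (4 - (2)·0.154 - (-4)·-2.000 - (1)·0.000) / (-9) = 0.479
  x3 = (-9 - (-4)·0.154 - (1)·0.479 - (2)·0.000) / (10) = -0.886
  x4 = (1 - (-3)·0.154 - (-3)·0.479 - (-2)·-0.886) / (11) = 0.102
Iteration 2:
  x1 = (0 - (-4)·0.479 - (-3)·-0.886 - (4)·0.102) / (13) = -0.088
  x2 = (4 - (2)·-0.088 - (-4)·-0.886 - (1)·0.102) / (-9) = -0.059
  x3 = (-9 - (-4)·-0.088 - (1)·-0.059 - (2)·0.102) / (10) = -0.950
  x4 = (1 - (-3)·-0.088 - (-3)·-0.059 - (-2)·-0.950) / (11) = -0.122

(-0.088, -0.059, -0.950, -0.122)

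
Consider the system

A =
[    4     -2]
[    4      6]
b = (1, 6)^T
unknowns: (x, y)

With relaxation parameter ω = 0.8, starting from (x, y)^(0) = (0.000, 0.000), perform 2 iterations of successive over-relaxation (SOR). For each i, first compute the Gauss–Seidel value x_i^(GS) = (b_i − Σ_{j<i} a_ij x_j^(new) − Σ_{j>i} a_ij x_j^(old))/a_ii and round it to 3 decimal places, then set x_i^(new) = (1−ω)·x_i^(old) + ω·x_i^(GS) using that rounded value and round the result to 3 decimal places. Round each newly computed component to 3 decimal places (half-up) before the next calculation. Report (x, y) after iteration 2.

Iteration 1:
  x: GS value = (1 - (-2)·0.000) / (4) = 0.250;  x ← (1−ω)·0.000 + ω·0.250 = 0.200
  y: GS value = (6 - (4)·0.200) / (6) = 0.867;  y ← (1−ω)·0.000 + ω·0.867 = 0.694
Iteration 2:
  x: GS value = (1 - (-2)·0.694) / (4) = 0.597;  x ← (1−ω)·0.200 + ω·0.597 = 0.518
  y: GS value = (6 - (4)·0.518) / (6) = 0.655;  y ← (1−ω)·0.694 + ω·0.655 = 0.663

(0.518, 0.663)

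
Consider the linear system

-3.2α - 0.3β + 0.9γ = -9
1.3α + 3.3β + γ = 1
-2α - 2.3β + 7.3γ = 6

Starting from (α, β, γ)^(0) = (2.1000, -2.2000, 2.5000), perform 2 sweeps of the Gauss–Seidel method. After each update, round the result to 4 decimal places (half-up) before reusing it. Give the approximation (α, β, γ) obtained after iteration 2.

Iteration 1:
  α = (-9 - (-0.3)·-2.2000 - (0.9)·2.5000) / (-3.2) = 3.7219
  β = (1 - (1.3)·3.7219 - (1)·2.5000) / (3.3) = -1.9207
  γ = (6 - (-2)·3.7219 - (-2.3)·-1.9207) / (7.3) = 1.2365
Iteration 2:
  α = (-9 - (-0.3)·-1.9207 - (0.9)·1.2365) / (-3.2) = 3.3403
  β = (1 - (1.3)·3.3403 - (1)·1.2365) / (3.3) = -1.3875
  γ = (6 - (-2)·3.3403 - (-2.3)·-1.3875) / (7.3) = 1.2999

(3.3403, -1.3875, 1.2999)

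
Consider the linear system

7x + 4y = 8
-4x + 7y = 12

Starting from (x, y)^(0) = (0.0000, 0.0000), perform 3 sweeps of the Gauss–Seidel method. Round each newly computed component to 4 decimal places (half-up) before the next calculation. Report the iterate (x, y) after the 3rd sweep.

Iteration 1:
  x = (8 - (4)·0.0000) / (7) = 1.1429
  y = (12 - (-4)·1.1429) / (7) = 2.3674
Iteration 2:
  x = (8 - (4)·2.3674) / (7) = -0.2099
  y = (12 - (-4)·-0.2099) / (7) = 1.5943
Iteration 3:
  x = (8 - (4)·1.5943) / (7) = 0.2318
  y = (12 - (-4)·0.2318) / (7) = 1.8467

(0.2318, 1.8467)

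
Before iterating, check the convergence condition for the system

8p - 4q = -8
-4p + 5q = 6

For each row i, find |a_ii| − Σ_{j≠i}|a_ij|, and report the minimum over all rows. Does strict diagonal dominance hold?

row 1: |8| − (4) = 4
row 2: |5| − (4) = 1
minimum over rows = 1 → strictly diagonally dominant (convergence guaranteed)

1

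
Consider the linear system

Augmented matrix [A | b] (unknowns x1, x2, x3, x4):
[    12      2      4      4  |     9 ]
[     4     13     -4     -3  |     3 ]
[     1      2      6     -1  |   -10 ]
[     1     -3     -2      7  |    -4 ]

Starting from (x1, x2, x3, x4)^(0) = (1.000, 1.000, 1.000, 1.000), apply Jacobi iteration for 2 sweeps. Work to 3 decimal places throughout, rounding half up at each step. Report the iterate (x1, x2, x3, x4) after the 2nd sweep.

Iteration 1:
  x1 = (9 - (2)·1.000 - (4)·1.000 - (4)·1.000) / (12) = -0.083
  x2 = (3 - (4)·1.000 - (-4)·1.000 - (-3)·1.000) / (13) = 0.462
  x3 = (-10 - (1)·1.000 - (2)·1.000 - (-1)·1.000) / (6) = -2.000
  x4 = (-4 - (1)·1.000 - (-3)·1.000 - (-2)·1.000) / (7) = 0.000
Iteration 2:
  x1 = (9 - (2)·0.462 - (4)·-2.000 - (4)·0.000) / (12) = 1.340
  x2 = (3 - (4)·-0.083 - (-4)·-2.000 - (-3)·0.000) / (13) = -0.359
  x3 = (-10 - (1)·-0.083 - (2)·0.462 - (-1)·0.000) / (6) = -1.807
  x4 = (-4 - (1)·-0.083 - (-3)·0.462 - (-2)·-2.000) / (7) = -0.933

(1.340, -0.359, -1.807, -0.933)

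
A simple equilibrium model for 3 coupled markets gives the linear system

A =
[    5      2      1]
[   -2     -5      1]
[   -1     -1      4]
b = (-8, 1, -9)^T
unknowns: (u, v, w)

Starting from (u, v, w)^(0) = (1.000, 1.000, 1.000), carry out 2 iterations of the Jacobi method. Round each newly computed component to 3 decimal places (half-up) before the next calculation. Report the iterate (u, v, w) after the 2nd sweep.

(-1.090, 0.330, -2.900)

Iteration 1:
  u = (-8 - (2)·1.000 - (1)·1.000) / (5) = -2.200
  v = (1 - (-2)·1.000 - (1)·1.000) / (-5) = -0.400
  w = (-9 - (-1)·1.000 - (-1)·1.000) / (4) = -1.750
Iteration 2:
  u = (-8 - (2)·-0.400 - (1)·-1.750) / (5) = -1.090
  v = (1 - (-2)·-2.200 - (1)·-1.750) / (-5) = 0.330
  w = (-9 - (-1)·-2.200 - (-1)·-0.400) / (4) = -2.900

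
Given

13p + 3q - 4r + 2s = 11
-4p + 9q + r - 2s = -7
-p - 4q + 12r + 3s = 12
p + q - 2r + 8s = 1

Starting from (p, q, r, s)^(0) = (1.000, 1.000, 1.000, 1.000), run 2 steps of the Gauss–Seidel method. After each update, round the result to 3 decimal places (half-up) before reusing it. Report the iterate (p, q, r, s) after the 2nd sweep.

(1.101, -0.312, 0.926, 0.258)

Iteration 1:
  p = (11 - (3)·1.000 - (-4)·1.000 - (2)·1.000) / (13) = 0.769
  q = (-7 - (-4)·0.769 - (1)·1.000 - (-2)·1.000) / (9) = -0.325
  r = (12 - (-1)·0.769 - (-4)·-0.325 - (3)·1.000) / (12) = 0.706
  s = (1 - (1)·0.769 - (1)·-0.325 - (-2)·0.706) / (8) = 0.246
Iteration 2:
  p = (11 - (3)·-0.325 - (-4)·0.706 - (2)·0.246) / (13) = 1.101
  q = (-7 - (-4)·1.101 - (1)·0.706 - (-2)·0.246) / (9) = -0.312
  r = (12 - (-1)·1.101 - (-4)·-0.312 - (3)·0.246) / (12) = 0.926
  s = (1 - (1)·1.101 - (1)·-0.312 - (-2)·0.926) / (8) = 0.258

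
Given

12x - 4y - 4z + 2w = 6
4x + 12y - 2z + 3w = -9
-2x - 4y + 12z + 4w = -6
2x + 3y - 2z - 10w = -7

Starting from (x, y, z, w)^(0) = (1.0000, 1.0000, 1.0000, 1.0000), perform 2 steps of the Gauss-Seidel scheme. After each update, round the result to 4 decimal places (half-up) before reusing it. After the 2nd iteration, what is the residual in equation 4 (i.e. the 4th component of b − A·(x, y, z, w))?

Iteration 1:
  x = (6 - (-4)·1.0000 - (-4)·1.0000 - (2)·1.0000) / (12) = 1.0000
  y = (-9 - (4)·1.0000 - (-2)·1.0000 - (3)·1.0000) / (12) = -1.1667
  z = (-6 - (-2)·1.0000 - (-4)·-1.1667 - (4)·1.0000) / (12) = -1.0556
  w = (-7 - (2)·1.0000 - (3)·-1.1667 - (-2)·-1.0556) / (-10) = 0.7611
Iteration 2:
  x = (6 - (-4)·-1.1667 - (-4)·-1.0556 - (2)·0.7611) / (12) = -0.3676
  y = (-9 - (4)·-0.3676 - (-2)·-1.0556 - (3)·0.7611) / (12) = -0.9937
  z = (-6 - (-2)·-0.3676 - (-4)·-0.9937 - (4)·0.7611) / (12) = -1.1462
  w = (-7 - (2)·-0.3676 - (3)·-0.9937 - (-2)·-1.1462) / (-10) = 0.5576
Residual b − A·x = (0.7364, 0.4296, 0.8140, -0.0001)

-0.0001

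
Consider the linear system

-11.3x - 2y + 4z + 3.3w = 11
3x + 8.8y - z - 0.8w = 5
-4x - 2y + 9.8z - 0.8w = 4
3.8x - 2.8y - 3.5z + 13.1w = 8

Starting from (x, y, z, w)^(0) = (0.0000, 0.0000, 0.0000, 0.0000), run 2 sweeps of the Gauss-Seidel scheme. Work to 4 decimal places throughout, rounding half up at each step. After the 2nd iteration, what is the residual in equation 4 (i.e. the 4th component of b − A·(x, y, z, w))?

0.0006

Iteration 1:
  x = (11 - (-2)·0.0000 - (4)·0.0000 - (3.3)·0.0000) / (-11.3) = -0.9735
  y = (5 - (3)·-0.9735 - (-1)·0.0000 - (-0.8)·0.0000) / (8.8) = 0.9001
  z = (4 - (-4)·-0.9735 - (-2)·0.9001 - (-0.8)·0.0000) / (9.8) = 0.1945
  w = (8 - (3.8)·-0.9735 - (-2.8)·0.9001 - (-3.5)·0.1945) / (13.1) = 1.1374
Iteration 2:
  x = (11 - (-2)·0.9001 - (4)·0.1945 - (3.3)·1.1374) / (-11.3) = -0.7318
  y = (5 - (3)·-0.7318 - (-1)·0.1945 - (-0.8)·1.1374) / (8.8) = 0.9432
  z = (4 - (-4)·-0.7318 - (-2)·0.9432 - (-0.8)·1.1374) / (9.8) = 0.3948
  w = (8 - (3.8)·-0.7318 - (-2.8)·0.9432 - (-3.5)·0.3948) / (13.1) = 1.1300
Residual b − A·x = (-0.6911, 0.1940, -0.0058, 0.0006)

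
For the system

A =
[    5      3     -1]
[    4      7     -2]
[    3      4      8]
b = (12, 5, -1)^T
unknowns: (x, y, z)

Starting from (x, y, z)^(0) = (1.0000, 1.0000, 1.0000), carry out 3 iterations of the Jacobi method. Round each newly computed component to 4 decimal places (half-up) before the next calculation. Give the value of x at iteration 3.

2.6107

Iteration 1:
  x = (12 - (3)·1.0000 - (-1)·1.0000) / (5) = 2.0000
  y = (5 - (4)·1.0000 - (-2)·1.0000) / (7) = 0.4286
  z = (-1 - (3)·1.0000 - (4)·1.0000) / (8) = -1.0000
Iteration 2:
  x = (12 - (3)·0.4286 - (-1)·-1.0000) / (5) = 1.9428
  y = (5 - (4)·2.0000 - (-2)·-1.0000) / (7) = -0.7143
  z = (-1 - (3)·2.0000 - (4)·0.4286) / (8) = -1.0893
Iteration 3:
  x = (12 - (3)·-0.7143 - (-1)·-1.0893) / (5) = 2.6107
  y = (5 - (4)·1.9428 - (-2)·-1.0893) / (7) = -0.7071
  z = (-1 - (3)·1.9428 - (4)·-0.7143) / (8) = -0.4964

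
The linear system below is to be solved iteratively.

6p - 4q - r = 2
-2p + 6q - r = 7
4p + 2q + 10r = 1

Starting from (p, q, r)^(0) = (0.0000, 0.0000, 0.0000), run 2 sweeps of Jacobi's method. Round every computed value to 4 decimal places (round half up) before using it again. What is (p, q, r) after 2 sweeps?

Iteration 1:
  p = (2 - (-4)·0.0000 - (-1)·0.0000) / (6) = 0.3333
  q = (7 - (-2)·0.0000 - (-1)·0.0000) / (6) = 1.1667
  r = (1 - (4)·0.0000 - (2)·0.0000) / (10) = 0.1000
Iteration 2:
  p = (2 - (-4)·1.1667 - (-1)·0.1000) / (6) = 1.1278
  q = (7 - (-2)·0.3333 - (-1)·0.1000) / (6) = 1.2944
  r = (1 - (4)·0.3333 - (2)·1.1667) / (10) = -0.2667

(1.1278, 1.2944, -0.2667)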